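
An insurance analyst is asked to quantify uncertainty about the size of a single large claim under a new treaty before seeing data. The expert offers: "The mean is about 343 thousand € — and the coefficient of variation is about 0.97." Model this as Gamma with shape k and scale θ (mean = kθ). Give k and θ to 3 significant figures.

k ≈ 1.06, θ ≈ 323

For Gamma(k, scale θ): mean = kθ, variance = kθ², so CV = 1/√k.
CV = 0.97, hence k = 1/CV² = 1.06.
Then θ = mean/k = 343/1.06 = 323.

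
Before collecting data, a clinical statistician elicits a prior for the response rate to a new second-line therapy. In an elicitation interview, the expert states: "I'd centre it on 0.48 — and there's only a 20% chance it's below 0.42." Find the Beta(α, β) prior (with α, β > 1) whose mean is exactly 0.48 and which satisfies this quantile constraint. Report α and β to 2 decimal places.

With mean 0.48 fixed, write α = 0.48s, β = 0.52s where s = α+β.
Need P(θ < 0.42) = 0.2 under Beta(0.48s, 0.52s). Normal approximation: (q−m)/√(m(1−m)/s) ≈ z_{0.2} = -0.842, so s ≈ 0.48·0.52·(-0.842)²/(0.42−0.48)² = 49.1.
At s = 49.1: P(θ<0.42) ≈ 0.201. Adjusting to match 0.2 gives s ≈ 49.38.
So α = 0.48·49.38 ≈ 23.70, β = 0.52·49.38 ≈ 25.68.

α ≈ 23.70, β ≈ 25.68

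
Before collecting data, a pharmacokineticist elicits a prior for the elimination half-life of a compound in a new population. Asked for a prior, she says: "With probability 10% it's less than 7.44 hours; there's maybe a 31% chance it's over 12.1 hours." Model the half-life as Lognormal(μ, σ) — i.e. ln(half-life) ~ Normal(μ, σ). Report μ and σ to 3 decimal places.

μ ≈ 2.358, σ ≈ 0.274

If T ~ Lognormal(μ,σ) then ln T ~ Normal(μ,σ), so the p-quantile of ln T is μ + z_p·σ.
ln(7.44) = 2.007 and ln(12.1) = 2.493; z_{0.1} = -1.282, z_{0.69} = 0.4959.
σ = (2.493 − 2.007)/(0.4959 − (-1.282)) = 0.274.
μ = 2.007 − (-1.282)·0.274 = 2.358.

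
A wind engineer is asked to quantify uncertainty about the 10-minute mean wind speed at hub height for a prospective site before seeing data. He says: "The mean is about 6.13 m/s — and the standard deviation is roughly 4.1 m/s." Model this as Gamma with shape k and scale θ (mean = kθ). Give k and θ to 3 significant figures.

k ≈ 2.24, θ ≈ 2.74

For Gamma(k, scale θ): mean = kθ, variance = kθ², so CV = 1/√k.
CV = SD/mean = 4.1/6.13 = 0.6688, hence k = 1/CV² = 2.24.
Then θ = mean/k = 6.13/2.24 = 2.74.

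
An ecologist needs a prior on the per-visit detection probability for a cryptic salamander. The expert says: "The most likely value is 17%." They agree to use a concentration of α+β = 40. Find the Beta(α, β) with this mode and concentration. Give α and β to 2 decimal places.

For α,β > 1 the Beta mode is (α−1)/(α+β−2). With α+β = 40, the mode is (α−1)/38.
Set (α−1)/38 = 0.17 → α = 1 + 0.17·38 = 7.46.
β = 40 − α = 32.54.

α = 7.46, β = 32.54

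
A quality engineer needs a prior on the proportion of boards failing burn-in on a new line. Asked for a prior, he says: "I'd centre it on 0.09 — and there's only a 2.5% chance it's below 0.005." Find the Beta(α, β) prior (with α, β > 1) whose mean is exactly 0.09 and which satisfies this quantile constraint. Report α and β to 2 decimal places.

With mean 0.09 fixed, write α = 0.09s, β = 0.91s where s = α+β.
Need P(θ < 0.005) = 0.025 under Beta(0.09s, 0.91s). Normal approximation: (q−m)/√(m(1−m)/s) ≈ z_{0.025} = -1.96, so s ≈ 0.09·0.91·(-1.96)²/(0.005−0.09)² = 43.5.
At s = 43.5: P(θ<0.005) ≈ 0.000. Adjusting to match 0.025 gives s ≈ 14.33.
So α = 0.09·14.33 ≈ 1.29, β = 0.91·14.33 ≈ 13.04.

α ≈ 1.29, β ≈ 13.04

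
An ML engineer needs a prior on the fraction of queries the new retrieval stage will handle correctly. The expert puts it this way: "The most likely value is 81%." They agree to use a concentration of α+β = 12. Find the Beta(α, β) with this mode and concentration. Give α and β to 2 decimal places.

For α,β > 1 the Beta mode is (α−1)/(α+β−2). With α+β = 12, the mode is (α−1)/10.
Set (α−1)/10 = 0.81 → α = 1 + 0.81·10 = 9.10.
β = 12 − α = 2.90.

α = 9.10, β = 2.90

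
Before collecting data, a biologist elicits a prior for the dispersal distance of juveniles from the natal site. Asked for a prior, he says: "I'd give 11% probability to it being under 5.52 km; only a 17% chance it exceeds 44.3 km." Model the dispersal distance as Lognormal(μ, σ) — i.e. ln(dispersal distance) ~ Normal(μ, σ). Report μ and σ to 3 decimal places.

If T ~ Lognormal(μ,σ) then ln T ~ Normal(μ,σ), so the p-quantile of ln T is μ + z_p·σ.
ln(5.52) = 1.708 and ln(44.3) = 3.791; z_{0.11} = -1.227, z_{0.83} = 0.9542.
σ = (3.791 − 1.708)/(0.9542 − (-1.227)) = 0.955.
μ = 1.708 − (-1.227)·0.955 = 2.880.

μ ≈ 2.880, σ ≈ 0.955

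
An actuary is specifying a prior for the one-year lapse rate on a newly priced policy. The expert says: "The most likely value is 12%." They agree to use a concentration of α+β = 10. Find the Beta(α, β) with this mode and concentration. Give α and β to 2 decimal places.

α = 1.96, β = 8.04

For α,β > 1 the Beta mode is (α−1)/(α+β−2). With α+β = 10, the mode is (α−1)/8.
Set (α−1)/8 = 0.12 → α = 1 + 0.12·8 = 1.96.
β = 10 − α = 8.04.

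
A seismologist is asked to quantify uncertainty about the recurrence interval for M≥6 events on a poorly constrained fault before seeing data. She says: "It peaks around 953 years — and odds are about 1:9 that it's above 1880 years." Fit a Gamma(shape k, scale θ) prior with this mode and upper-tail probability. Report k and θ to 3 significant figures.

Gamma(k,θ) with k>1 has mode (k−1)θ, so θ = 953/(k−1).
Need P(X < 1880) = 0.9 with θ tied to k this way. Start at k = 2, θ = 953: P(X<1880) ≈ 0.587.
Too low — raise k to concentrate. Iterating converges to k ≈ 5.15.
Then θ = 953/(5.15−1) ≈ 230.

k ≈ 5.15, θ ≈ 230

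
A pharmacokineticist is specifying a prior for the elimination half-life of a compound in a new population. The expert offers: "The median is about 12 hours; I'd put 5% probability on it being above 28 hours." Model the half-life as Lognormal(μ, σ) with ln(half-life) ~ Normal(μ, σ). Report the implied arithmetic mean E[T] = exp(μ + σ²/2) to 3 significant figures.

If T ~ Lognormal(μ,σ) then ln T ~ Normal(μ,σ), so the p-quantile of ln T is μ + z_p·σ.
ln(12) = 2.485 and ln(28) = 3.332; z_{0.5} = 0, z_{0.95} = 1.645.
σ = (3.332 − 2.485)/(1.645 − (0)) = 0.515.
μ = 2.485 − (0)·0.515 = 2.485.
E[T] = exp(μ + σ²/2) = exp(2.485 + 0.1327) = 13.7 hours.

E[T] ≈ 13.7 hours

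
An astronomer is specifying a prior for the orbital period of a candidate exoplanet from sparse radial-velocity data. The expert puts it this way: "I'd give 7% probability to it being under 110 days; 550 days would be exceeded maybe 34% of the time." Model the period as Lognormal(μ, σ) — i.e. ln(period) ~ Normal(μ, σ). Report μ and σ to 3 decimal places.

μ ≈ 5.958, σ ≈ 0.852

If T ~ Lognormal(μ,σ) then ln T ~ Normal(μ,σ), so the p-quantile of ln T is μ + z_p·σ.
ln(110) = 4.7 and ln(550) = 6.31; z_{0.07} = -1.476, z_{0.66} = 0.4125.
σ = (6.31 − 4.7)/(0.4125 − (-1.476)) = 0.852.
μ = 4.7 − (-1.476)·0.852 = 5.958.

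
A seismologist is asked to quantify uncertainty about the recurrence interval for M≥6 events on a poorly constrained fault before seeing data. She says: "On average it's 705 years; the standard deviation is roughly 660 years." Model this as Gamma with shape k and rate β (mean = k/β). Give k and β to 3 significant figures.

For Gamma(k, rate β): mean = k/β, variance = k/β², so CV = 1/√k.
CV = SD/mean = 660/705 = 0.9362, hence k = 1/CV² = 1.14.
Then β = k/mean = 1.14/705 = 0.00162.

k ≈ 1.14, β ≈ 0.00162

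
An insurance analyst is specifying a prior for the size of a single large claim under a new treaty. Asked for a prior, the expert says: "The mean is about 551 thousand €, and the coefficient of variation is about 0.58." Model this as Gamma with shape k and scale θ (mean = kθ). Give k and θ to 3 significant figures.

k ≈ 2.97, θ ≈ 185

For Gamma(k, scale θ): mean = kθ, variance = kθ², so CV = 1/√k.
CV = 0.58, hence k = 1/CV² = 2.97.
Then θ = mean/k = 551/2.97 = 185.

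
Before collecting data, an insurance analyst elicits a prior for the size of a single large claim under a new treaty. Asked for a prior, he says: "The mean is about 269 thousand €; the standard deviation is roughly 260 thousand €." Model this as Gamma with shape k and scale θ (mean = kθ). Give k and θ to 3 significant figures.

For Gamma(k, scale θ): mean = kθ, variance = kθ², so CV = 1/√k.
CV = SD/mean = 260/269 = 0.9665, hence k = 1/CV² = 1.07.
Then θ = mean/k = 269/1.07 = 251.

k ≈ 1.07, θ ≈ 251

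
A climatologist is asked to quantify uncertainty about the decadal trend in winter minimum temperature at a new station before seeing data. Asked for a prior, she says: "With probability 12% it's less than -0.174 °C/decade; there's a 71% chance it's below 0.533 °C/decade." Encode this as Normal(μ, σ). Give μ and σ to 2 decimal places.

The p-quantile of Normal(μ,σ) is μ + z_p·σ, with z_{0.12} = -1.175 and z_{0.71} = 0.5534.
Eliminate σ: μ = (z₂·x₁ − z₁·x₂)/(z₂ − z₁) = (0.5534·-0.174 − (-1.175)·0.533)/1.728 = 0.31.
Then σ = (x₂ − x₁)/(z₂ − z₁) = (0.533 − -0.174)/1.728 = 0.41.

μ = 0.31, σ = 0.41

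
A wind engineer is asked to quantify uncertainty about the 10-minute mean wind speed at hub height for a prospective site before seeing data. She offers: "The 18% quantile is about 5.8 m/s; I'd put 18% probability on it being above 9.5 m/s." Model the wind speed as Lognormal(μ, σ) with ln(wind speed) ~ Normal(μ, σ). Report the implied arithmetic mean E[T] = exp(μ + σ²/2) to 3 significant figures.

E[T] ≈ 7.7 m/s

If T ~ Lognormal(μ,σ) then ln T ~ Normal(μ,σ), so the p-quantile of ln T is μ + z_p·σ.
ln(5.8) = 1.758 and ln(9.5) = 2.251; z_{0.18} = -0.9154, z_{0.82} = 0.9154.
σ = (2.251 − 1.758)/(0.9154 − (-0.9154)) = 0.270.
μ = 1.758 − (-0.9154)·0.270 = 2.005.
E[T] = exp(μ + σ²/2) = exp(2.005 + 0.0363) = 7.7 m/s.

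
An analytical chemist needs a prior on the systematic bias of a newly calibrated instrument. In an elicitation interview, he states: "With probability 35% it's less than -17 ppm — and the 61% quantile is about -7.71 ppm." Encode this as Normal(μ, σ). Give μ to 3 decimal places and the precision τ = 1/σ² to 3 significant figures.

The p-quantile of Normal(μ,σ) is μ + z_p·σ, with z_{0.35} = -0.3853 and z_{0.61} = 0.2793.
Eliminate σ: μ = (z₂·x₁ − z₁·x₂)/(z₂ − z₁) = (0.2793·-17 − (-0.3853)·-7.71)/0.6646 = -11.614.
Then σ = (x₂ − x₁)/(z₂ − z₁) = (-7.71 − -17)/0.6646 = 13.978.
Precision τ = 1/σ² = 1/13.98² = 0.00512.

μ = -11.614, τ = 0.00512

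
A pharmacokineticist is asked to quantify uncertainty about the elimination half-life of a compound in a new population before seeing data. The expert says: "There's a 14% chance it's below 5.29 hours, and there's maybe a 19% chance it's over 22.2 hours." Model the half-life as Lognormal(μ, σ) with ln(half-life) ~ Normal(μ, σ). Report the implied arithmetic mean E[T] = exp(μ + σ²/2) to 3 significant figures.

If T ~ Lognormal(μ,σ) then ln T ~ Normal(μ,σ), so the p-quantile of ln T is μ + z_p·σ.
ln(5.29) = 1.666 and ln(22.2) = 3.1; z_{0.14} = -1.08, z_{0.81} = 0.8779.
σ = (3.1 − 1.666)/(0.8779 − (-1.08)) = 0.732.
μ = 1.666 − (-1.08)·0.732 = 2.457.
E[T] = exp(μ + σ²/2) = exp(2.457 + 0.2682) = 15.3 hours.

E[T] ≈ 15.3 hours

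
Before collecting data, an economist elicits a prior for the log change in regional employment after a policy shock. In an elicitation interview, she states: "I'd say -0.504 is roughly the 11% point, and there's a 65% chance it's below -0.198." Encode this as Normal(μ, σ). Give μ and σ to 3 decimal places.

The p-quantile of Normal(μ,σ) is μ + z_p·σ, with z_{0.11} = -1.227 and z_{0.65} = 0.3853.
Eliminate σ: μ = (z₂·x₁ − z₁·x₂)/(z₂ − z₁) = (0.3853·-0.504 − (-1.227)·-0.198)/1.612 = -0.271.
Then σ = (x₂ − x₁)/(z₂ − z₁) = (-0.198 − -0.504)/1.612 = 0.190.

μ = -0.271, σ = 0.190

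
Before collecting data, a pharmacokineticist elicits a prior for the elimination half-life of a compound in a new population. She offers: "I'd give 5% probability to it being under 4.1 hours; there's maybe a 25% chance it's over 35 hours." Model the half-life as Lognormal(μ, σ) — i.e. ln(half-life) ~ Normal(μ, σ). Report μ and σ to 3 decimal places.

If T ~ Lognormal(μ,σ) then ln T ~ Normal(μ,σ), so the p-quantile of ln T is μ + z_p·σ.
ln(4.1) = 1.411 and ln(35) = 3.555; z_{0.05} = -1.645, z_{0.75} = 0.6745.
σ = (3.555 − 1.411)/(0.6745 − (-1.645)) = 0.925.
μ = 1.411 − (-1.645)·0.925 = 2.932.

μ ≈ 2.932, σ ≈ 0.925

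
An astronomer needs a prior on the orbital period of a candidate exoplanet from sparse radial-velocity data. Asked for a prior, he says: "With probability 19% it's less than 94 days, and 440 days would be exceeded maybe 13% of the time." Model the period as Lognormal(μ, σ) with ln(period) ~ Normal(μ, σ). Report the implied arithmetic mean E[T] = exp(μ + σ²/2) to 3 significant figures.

E[T] ≈ 249 days

If T ~ Lognormal(μ,σ) then ln T ~ Normal(μ,σ), so the p-quantile of ln T is μ + z_p·σ.
ln(94) = 4.543 and ln(440) = 6.087; z_{0.19} = -0.8779, z_{0.87} = 1.126.
σ = (6.087 − 4.543)/(1.126 − (-0.8779)) = 0.770.
μ = 4.543 − (-0.8779)·0.770 = 5.219.
E[T] = exp(μ + σ²/2) = exp(5.219 + 0.2965) = 249 days.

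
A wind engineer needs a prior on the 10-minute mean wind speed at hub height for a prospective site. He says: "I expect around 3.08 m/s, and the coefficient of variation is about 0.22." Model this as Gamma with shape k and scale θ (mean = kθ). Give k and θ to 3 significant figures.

k ≈ 20.7, θ ≈ 0.149

For Gamma(k, scale θ): mean = kθ, variance = kθ², so CV = 1/√k.
CV = 0.22, hence k = 1/CV² = 20.7.
Then θ = mean/k = 3.08/20.7 = 0.149.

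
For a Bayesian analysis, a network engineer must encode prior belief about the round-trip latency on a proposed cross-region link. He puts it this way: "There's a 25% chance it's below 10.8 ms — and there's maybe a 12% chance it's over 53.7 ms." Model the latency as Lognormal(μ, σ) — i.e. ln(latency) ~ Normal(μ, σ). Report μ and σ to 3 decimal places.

μ ≈ 2.964, σ ≈ 0.867

If T ~ Lognormal(μ,σ) then ln T ~ Normal(μ,σ), so the p-quantile of ln T is μ + z_p·σ.
ln(10.8) = 2.38 and ln(53.7) = 3.983; z_{0.25} = -0.6745, z_{0.88} = 1.175.
σ = (3.983 − 2.38)/(1.175 − (-0.6745)) = 0.867.
μ = 2.38 − (-0.6745)·0.867 = 2.964.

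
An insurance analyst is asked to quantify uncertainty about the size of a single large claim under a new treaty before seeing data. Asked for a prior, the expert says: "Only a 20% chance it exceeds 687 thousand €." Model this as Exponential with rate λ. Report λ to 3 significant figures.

λ ≈ 0.00234

P(T > 687.0) = e^(−λ·687.0) = 0.2, so λ = −ln(0.2)/687.0 = 0.00234.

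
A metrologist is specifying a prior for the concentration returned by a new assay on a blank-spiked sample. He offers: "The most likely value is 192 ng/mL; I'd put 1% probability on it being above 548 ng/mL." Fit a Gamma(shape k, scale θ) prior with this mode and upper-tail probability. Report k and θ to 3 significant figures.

Gamma(k,θ) with k>1 has mode (k−1)θ, so θ = 192/(k−1).
Need P(X < 548) = 0.99 with θ tied to k this way. Start at k = 2, θ = 192: P(X<548) ≈ 0.778.
Too low — raise k to concentrate. Iterating converges to k ≈ 5.14.
Then θ = 192/(5.14−1) ≈ 46.4.

k ≈ 5.14, θ ≈ 46.4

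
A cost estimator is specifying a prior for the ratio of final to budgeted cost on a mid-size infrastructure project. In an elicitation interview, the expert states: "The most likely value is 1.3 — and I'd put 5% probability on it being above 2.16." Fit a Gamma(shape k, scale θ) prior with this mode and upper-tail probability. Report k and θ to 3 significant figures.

k ≈ 11.8, θ ≈ 0.12

Gamma(k,θ) with k>1 has mode (k−1)θ, so θ = 1.3/(k−1).
Need P(X < 2.16) = 0.95 with θ tied to k this way. Start at k = 2, θ = 1.3: P(X<2.16) ≈ 0.495.
Too low — raise k to concentrate. Iterating converges to k ≈ 11.8.
Then θ = 1.3/(11.8−1) ≈ 0.12.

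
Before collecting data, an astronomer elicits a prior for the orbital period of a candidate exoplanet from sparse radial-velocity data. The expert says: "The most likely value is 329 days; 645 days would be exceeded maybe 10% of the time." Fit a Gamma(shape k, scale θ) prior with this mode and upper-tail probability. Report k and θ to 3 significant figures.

Gamma(k,θ) with k>1 has mode (k−1)θ, so θ = 329/(k−1).
Need P(X < 645) = 0.9 with θ tied to k this way. Start at k = 2, θ = 329: P(X<645) ≈ 0.583.
Too low — raise k to concentrate. Iterating converges to k ≈ 5.23.
Then θ = 329/(5.23−1) ≈ 77.8.

k ≈ 5.23, θ ≈ 77.8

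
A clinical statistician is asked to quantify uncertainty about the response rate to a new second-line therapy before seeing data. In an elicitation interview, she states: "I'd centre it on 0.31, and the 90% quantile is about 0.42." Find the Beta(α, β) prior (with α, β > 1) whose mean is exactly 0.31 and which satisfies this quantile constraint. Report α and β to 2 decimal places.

α ≈ 9.32, β ≈ 20.73

With mean 0.31 fixed, write α = 0.31s, β = 0.69s where s = α+β.
Need P(θ < 0.42) = 0.9 under Beta(0.31s, 0.69s). Normal approximation: (q−m)/√(m(1−m)/s) ≈ z_{0.9} = 1.28, so s ≈ 0.31·0.69·(1.28)²/(0.42−0.31)² = 29.0.
At s = 29.0: P(θ<0.42) ≈ 0.896. Adjusting to match 0.9 gives s ≈ 30.05.
So α = 0.31·30.05 ≈ 9.32, β = 0.69·30.05 ≈ 20.73.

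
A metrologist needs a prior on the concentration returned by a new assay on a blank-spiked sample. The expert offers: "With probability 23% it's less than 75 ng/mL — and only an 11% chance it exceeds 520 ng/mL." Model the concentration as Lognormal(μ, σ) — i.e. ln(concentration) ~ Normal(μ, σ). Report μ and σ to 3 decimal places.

μ ≈ 5.045, σ ≈ 0.985

If T ~ Lognormal(μ,σ) then ln T ~ Normal(μ,σ), so the p-quantile of ln T is μ + z_p·σ.
ln(75) = 4.317 and ln(520) = 6.254; z_{0.23} = -0.7388, z_{0.89} = 1.227.
σ = (6.254 − 4.317)/(1.227 − (-0.7388)) = 0.985.
μ = 4.317 − (-0.7388)·0.985 = 5.045.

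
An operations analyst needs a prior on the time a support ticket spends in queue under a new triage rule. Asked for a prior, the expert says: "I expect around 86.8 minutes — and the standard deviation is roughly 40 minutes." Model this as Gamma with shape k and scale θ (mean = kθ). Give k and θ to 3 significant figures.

k ≈ 4.71, θ ≈ 18.4

For Gamma(k, scale θ): mean = kθ, variance = kθ², so CV = 1/√k.
CV = SD/mean = 40/86.8 = 0.4608, hence k = 1/CV² = 4.71.
Then θ = mean/k = 86.8/4.71 = 18.4.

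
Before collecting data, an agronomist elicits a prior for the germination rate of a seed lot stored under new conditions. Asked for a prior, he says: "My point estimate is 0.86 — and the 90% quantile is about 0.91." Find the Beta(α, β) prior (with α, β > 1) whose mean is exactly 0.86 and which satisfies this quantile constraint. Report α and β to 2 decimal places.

α ≈ 60.96, β ≈ 9.92

With mean 0.86 fixed, write α = 0.86s, β = 0.14s where s = α+β.
Need P(θ < 0.91) = 0.9 under Beta(0.86s, 0.14s). Normal approximation: (q−m)/√(m(1−m)/s) ≈ z_{0.9} = 1.28, so s ≈ 0.86·0.14·(1.28)²/(0.91−0.86)² = 79.1.
At s = 79.1: P(θ<0.91) ≈ 0.914. Adjusting to match 0.9 gives s ≈ 70.89.
So α = 0.86·70.89 ≈ 60.96, β = 0.14·70.89 ≈ 9.92.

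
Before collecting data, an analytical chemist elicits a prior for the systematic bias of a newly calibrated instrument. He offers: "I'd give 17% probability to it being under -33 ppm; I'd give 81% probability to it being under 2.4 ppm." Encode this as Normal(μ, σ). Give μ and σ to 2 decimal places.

For Normal(μ,σ), the p-quantile is μ + z_p·σ. Here z_{0.17} = -0.9542, z_{0.81} = 0.8779.
So -33 = μ − 0.9542σ and 2.4 = μ + 0.8779σ.
Subtracting: σ = (2.4 − -33)/(0.8779 − (-0.9542)) = 19.32.
Then μ = -33 − (-0.9542)·19.32 = -14.56.

μ = -14.56, σ = 19.32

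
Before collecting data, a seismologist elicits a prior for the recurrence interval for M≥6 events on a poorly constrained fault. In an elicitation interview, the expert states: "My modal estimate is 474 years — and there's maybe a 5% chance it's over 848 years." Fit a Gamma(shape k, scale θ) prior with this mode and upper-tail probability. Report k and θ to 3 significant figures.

Gamma(k,θ) with k>1 has mode (k−1)θ, so θ = 474/(k−1).
Need P(X < 848) = 0.95 with θ tied to k this way. Start at k = 2, θ = 474: P(X<848) ≈ 0.534.
Too low — raise k to concentrate. Iterating converges to k ≈ 9.24.
Then θ = 474/(9.24−1) ≈ 57.5.

k ≈ 9.24, θ ≈ 57.5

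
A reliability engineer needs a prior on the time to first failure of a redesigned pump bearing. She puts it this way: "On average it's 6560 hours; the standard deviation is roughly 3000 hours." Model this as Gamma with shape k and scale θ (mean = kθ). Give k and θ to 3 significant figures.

k ≈ 4.78, θ ≈ 1370

For Gamma(k, scale θ): mean = kθ, variance = kθ², so CV = 1/√k.
CV = SD/mean = 3000/6560 = 0.4573, hence k = 1/CV² = 4.78.
Then θ = mean/k = 6560/4.78 = 1370.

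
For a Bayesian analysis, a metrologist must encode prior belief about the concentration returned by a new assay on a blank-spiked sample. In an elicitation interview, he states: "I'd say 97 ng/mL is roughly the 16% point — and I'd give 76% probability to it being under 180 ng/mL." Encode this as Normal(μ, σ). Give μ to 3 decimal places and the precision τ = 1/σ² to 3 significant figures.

For Normal(μ,σ), the p-quantile is μ + z_p·σ. Here z_{0.16} = -0.9945, z_{0.76} = 0.7063.
So 97 = μ − 0.9945σ and 180 = μ + 0.7063σ.
Subtracting: σ = (180 − 97)/(0.7063 − (-0.9945)) = 48.802.
Then μ = 97 − (-0.9945)·48.802 = 145.531.
Precision τ = 1/σ² = 1/48.8² = 0.00042.

μ = 145.531, τ = 0.00042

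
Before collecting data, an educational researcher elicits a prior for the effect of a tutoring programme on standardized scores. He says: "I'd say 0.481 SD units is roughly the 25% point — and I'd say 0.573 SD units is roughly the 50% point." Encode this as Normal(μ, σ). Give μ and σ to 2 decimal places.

μ = 0.57, σ = 0.14

For Normal(μ,σ), the p-quantile is μ + z_p·σ. Here z_{0.25} = -0.6745, z_{0.5} = 0.
So 0.481 = μ − 0.6745σ and 0.573 = μ + 0σ.
Subtracting: σ = (0.573 − 0.481)/(0 − (-0.6745)) = 0.14.
Then μ = 0.481 − (-0.6745)·0.14 = 0.57.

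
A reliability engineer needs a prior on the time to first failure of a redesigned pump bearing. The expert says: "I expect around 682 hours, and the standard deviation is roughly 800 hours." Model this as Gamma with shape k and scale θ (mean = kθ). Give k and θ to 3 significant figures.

For Gamma(k, scale θ): mean = kθ, variance = kθ², so CV = 1/√k.
CV = SD/mean = 800/682 = 1.173, hence k = 1/CV² = 0.727.
Then θ = mean/k = 682/0.727 = 938.

k ≈ 0.727, θ ≈ 938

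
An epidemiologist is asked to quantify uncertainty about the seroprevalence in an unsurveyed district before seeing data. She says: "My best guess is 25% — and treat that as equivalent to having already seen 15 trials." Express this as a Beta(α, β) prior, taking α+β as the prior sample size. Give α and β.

Under the effective-sample-size interpretation, Beta(α, β) has prior mean α/(α+β) and prior sample size α+β.
So α+β = 15 and α/(α+β) = 0.25, giving α = 0.25·15 = 3.75 and β = 15 − 3.75 = 11.25.

α = 3.75, β = 11.25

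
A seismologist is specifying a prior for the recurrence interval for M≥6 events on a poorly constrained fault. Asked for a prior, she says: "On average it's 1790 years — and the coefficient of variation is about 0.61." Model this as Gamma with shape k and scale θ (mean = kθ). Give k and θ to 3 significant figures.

k ≈ 2.69, θ ≈ 666

For Gamma(k, scale θ): mean = kθ, variance = kθ², so CV = 1/√k.
CV = 0.61, hence k = 1/CV² = 2.69.
Then θ = mean/k = 1790/2.69 = 666.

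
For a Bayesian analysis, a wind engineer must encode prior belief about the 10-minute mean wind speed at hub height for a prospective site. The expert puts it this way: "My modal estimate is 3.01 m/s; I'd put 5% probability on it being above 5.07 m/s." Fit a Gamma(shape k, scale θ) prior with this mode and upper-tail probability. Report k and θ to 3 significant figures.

k ≈ 11.3, θ ≈ 0.293

Gamma(k,θ) with k>1 has mode (k−1)θ, so θ = 3.01/(k−1).
Need P(X < 5.07) = 0.95 with θ tied to k this way. Start at k = 2, θ = 3.01: P(X<5.07) ≈ 0.502.
Too low — raise k to concentrate. Iterating converges to k ≈ 11.3.
Then θ = 3.01/(11.3−1) ≈ 0.293.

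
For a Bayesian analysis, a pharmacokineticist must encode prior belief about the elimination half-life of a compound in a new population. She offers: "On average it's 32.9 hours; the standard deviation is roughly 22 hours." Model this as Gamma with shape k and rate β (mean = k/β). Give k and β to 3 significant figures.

For Gamma(k, rate β): mean = k/β, variance = k/β², so CV = 1/√k.
CV = SD/mean = 22/32.9 = 0.6687, hence k = 1/CV² = 2.24.
Then β = k/mean = 2.24/32.9 = 0.068.

k ≈ 2.24, β ≈ 0.068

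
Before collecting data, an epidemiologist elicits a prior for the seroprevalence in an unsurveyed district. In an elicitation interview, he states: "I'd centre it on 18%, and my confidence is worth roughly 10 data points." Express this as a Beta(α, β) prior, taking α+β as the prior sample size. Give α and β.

α = 1.8, β = 8.2

Under the effective-sample-size interpretation, Beta(α, β) has prior mean α/(α+β) and prior sample size α+β.
So α+β = 10 and α/(α+β) = 0.18, giving α = 0.18·10 = 1.8 and β = 10 − 1.8 = 8.2.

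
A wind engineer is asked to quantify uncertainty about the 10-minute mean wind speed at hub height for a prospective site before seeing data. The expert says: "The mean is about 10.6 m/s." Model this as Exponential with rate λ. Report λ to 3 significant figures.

λ ≈ 0.0943

Exponential mean = 1/λ, so λ = 1/10.6 = 0.0943.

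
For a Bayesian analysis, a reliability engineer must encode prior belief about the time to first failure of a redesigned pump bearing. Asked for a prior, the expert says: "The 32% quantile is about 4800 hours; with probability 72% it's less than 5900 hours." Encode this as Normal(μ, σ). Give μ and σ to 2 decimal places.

For Normal(μ,σ), the p-quantile is μ + z_p·σ. Here z_{0.32} = -0.4677, z_{0.72} = 0.5828.
So 4800 = μ − 0.4677σ and 5900 = μ + 0.5828σ.
Subtracting: σ = (5900 − 4800)/(0.5828 − (-0.4677)) = 1047.08.
Then μ = 4800 − (-0.4677)·1047.08 = 5289.72.

μ = 5289.72, σ = 1047.08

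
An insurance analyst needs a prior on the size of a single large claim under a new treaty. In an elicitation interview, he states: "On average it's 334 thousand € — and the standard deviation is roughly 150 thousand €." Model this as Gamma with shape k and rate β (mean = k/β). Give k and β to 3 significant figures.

k ≈ 4.96, β ≈ 0.0148

For Gamma(k, rate β): mean = k/β, variance = k/β², so CV = 1/√k.
CV = SD/mean = 150/334 = 0.4491, hence k = 1/CV² = 4.96.
Then β = k/mean = 4.96/334 = 0.0148.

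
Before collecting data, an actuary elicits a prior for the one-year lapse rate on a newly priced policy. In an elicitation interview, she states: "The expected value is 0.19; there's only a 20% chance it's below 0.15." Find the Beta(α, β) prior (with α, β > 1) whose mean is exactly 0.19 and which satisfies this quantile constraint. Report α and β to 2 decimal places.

With mean 0.19 fixed, write α = 0.19s, β = 0.81s where s = α+β.
Need P(θ < 0.15) = 0.2 under Beta(0.19s, 0.81s). Normal approximation: (q−m)/√(m(1−m)/s) ≈ z_{0.2} = -0.842, so s ≈ 0.19·0.81·(-0.842)²/(0.15−0.19)² = 68.1.
At s = 68.1: P(θ<0.15) ≈ 0.204. Adjusting to match 0.2 gives s ≈ 70.33.
So α = 0.19·70.33 ≈ 13.36, β = 0.81·70.33 ≈ 56.97.

α ≈ 13.36, β ≈ 56.97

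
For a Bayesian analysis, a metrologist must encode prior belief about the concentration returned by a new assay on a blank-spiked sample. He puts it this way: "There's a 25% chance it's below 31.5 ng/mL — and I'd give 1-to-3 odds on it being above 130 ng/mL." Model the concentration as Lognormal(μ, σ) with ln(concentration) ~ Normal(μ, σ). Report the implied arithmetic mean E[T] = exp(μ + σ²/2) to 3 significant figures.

If T ~ Lognormal(μ,σ) then ln T ~ Normal(μ,σ), so the p-quantile of ln T is μ + z_p·σ.
ln(31.5) = 3.45 and ln(130) = 4.868; z_{0.25} = -0.6745, z_{0.75} = 0.6745.
σ = (4.868 − 3.45)/(0.6745 − (-0.6745)) = 1.051.
μ = 3.45 − (-0.6745)·1.051 = 4.159.
E[T] = exp(μ + σ²/2) = exp(4.159 + 0.5521) = 111 ng/mL.

E[T] ≈ 111 ng/mL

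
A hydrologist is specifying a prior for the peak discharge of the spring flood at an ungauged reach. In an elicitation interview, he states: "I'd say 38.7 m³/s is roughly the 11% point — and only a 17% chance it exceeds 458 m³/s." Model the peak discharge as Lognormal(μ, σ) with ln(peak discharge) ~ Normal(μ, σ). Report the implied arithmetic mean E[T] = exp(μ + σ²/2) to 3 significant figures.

If T ~ Lognormal(μ,σ) then ln T ~ Normal(μ,σ), so the p-quantile of ln T is μ + z_p·σ.
ln(38.7) = 3.656 and ln(458) = 6.127; z_{0.11} = -1.227, z_{0.83} = 0.9542.
σ = (6.127 − 3.656)/(0.9542 − (-1.227)) = 1.133.
μ = 3.656 − (-1.227)·1.133 = 5.046.
E[T] = exp(μ + σ²/2) = exp(5.046 + 0.6420) = 295 m³/s.

E[T] ≈ 295 m³/s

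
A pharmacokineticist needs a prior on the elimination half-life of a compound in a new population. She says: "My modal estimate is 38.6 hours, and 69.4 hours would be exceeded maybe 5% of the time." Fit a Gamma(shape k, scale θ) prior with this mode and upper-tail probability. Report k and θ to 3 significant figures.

k ≈ 9.1, θ ≈ 4.77

Gamma(k,θ) with k>1 has mode (k−1)θ, so θ = 38.6/(k−1).
Need P(X < 69.4) = 0.95 with θ tied to k this way. Start at k = 2, θ = 38.6: P(X<69.4) ≈ 0.537.
Too low — raise k to concentrate. Iterating converges to k ≈ 9.1.
Then θ = 38.6/(9.1−1) ≈ 4.77.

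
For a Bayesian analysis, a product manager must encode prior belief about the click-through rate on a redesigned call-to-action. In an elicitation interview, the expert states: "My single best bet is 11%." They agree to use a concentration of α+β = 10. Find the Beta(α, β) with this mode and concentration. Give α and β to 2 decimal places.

α = 1.88, β = 8.12

For α,β > 1 the Beta mode is (α−1)/(α+β−2). With α+β = 10, the mode is (α−1)/8.
Set (α−1)/8 = 0.11 → α = 1 + 0.11·8 = 1.88.
β = 10 − α = 8.12.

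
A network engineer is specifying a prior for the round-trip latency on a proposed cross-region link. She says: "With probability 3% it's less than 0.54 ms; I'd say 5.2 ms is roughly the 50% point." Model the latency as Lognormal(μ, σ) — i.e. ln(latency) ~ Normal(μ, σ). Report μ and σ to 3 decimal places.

μ ≈ 1.649, σ ≈ 1.204

If T ~ Lognormal(μ,σ) then ln T ~ Normal(μ,σ), so the p-quantile of ln T is μ + z_p·σ.
ln(0.54) = -0.6162 and ln(5.2) = 1.649; z_{0.03} = -1.881, z_{0.5} = 0.
σ = (1.649 − -0.6162)/(0 − (-1.881)) = 1.204.
μ = -0.6162 − (-1.881)·1.204 = 1.649.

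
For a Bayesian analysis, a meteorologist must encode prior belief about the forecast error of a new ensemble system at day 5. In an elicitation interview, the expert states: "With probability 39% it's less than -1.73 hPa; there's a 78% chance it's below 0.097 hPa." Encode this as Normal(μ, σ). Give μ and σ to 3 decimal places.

The p-quantile of Normal(μ,σ) is μ + z_p·σ, with z_{0.39} = -0.2793 and z_{0.78} = 0.7722.
Eliminate σ: μ = (z₂·x₁ − z₁·x₂)/(z₂ − z₁) = (0.7722·-1.73 − (-0.2793)·0.097)/1.052 = -1.245.
Then σ = (x₂ − x₁)/(z₂ − z₁) = (0.097 − -1.73)/1.052 = 1.737.

μ = -1.245, σ = 1.737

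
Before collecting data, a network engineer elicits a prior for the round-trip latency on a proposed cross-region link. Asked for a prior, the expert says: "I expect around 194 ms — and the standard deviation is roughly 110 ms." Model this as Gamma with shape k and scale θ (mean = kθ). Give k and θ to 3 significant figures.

For Gamma(k, scale θ): mean = kθ, variance = kθ², so CV = 1/√k.
CV = SD/mean = 110/194 = 0.567, hence k = 1/CV² = 3.11.
Then θ = mean/k = 194/3.11 = 62.4.

k ≈ 3.11, θ ≈ 62.4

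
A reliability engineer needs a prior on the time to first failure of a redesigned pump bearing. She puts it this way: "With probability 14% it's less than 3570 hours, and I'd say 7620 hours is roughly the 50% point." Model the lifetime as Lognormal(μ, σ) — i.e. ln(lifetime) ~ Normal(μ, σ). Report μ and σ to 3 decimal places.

If T ~ Lognormal(μ,σ) then ln T ~ Normal(μ,σ), so the p-quantile of ln T is μ + z_p·σ.
ln(3570) = 8.18 and ln(7620) = 8.939; z_{0.14} = -1.08, z_{0.5} = 0.
σ = (8.939 − 8.18)/(0 − (-1.08)) = 0.702.
μ = 8.18 − (-1.08)·0.702 = 8.939.

μ ≈ 8.939, σ ≈ 0.702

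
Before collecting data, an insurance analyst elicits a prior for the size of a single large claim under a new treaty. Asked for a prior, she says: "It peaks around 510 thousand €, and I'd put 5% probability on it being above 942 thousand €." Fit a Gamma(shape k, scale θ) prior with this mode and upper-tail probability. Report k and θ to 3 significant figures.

k ≈ 8.39, θ ≈ 69

Gamma(k,θ) with k>1 has mode (k−1)θ, so θ = 510/(k−1).
Need P(X < 942) = 0.95 with θ tied to k this way. Start at k = 2, θ = 510: P(X<942) ≈ 0.551.
Too low — raise k to concentrate. Iterating converges to k ≈ 8.39.
Then θ = 510/(8.39−1) ≈ 69.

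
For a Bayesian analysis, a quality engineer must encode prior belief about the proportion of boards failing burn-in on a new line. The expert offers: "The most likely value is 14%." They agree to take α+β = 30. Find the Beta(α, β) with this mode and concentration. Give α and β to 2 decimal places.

For α,β > 1 the Beta mode is (α−1)/(α+β−2). With α+β = 30, the mode is (α−1)/28.
Set (α−1)/28 = 0.14 → α = 1 + 0.14·28 = 4.92.
β = 30 − α = 25.08.

α = 4.92, β = 25.08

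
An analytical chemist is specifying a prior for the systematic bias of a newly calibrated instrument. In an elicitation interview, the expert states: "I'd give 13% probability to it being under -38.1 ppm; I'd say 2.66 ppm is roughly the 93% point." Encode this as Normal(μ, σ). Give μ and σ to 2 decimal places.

For Normal(μ,σ), the p-quantile is μ + z_p·σ. Here z_{0.13} = -1.126, z_{0.93} = 1.476.
So -38.1 = μ − 1.126σ and 2.66 = μ + 1.476σ.
Subtracting: σ = (2.66 − -38.1)/(1.476 − (-1.126)) = 15.66.
Then μ = -38.1 − (-1.126)·15.66 = -20.46.

μ = -20.46, σ = 15.66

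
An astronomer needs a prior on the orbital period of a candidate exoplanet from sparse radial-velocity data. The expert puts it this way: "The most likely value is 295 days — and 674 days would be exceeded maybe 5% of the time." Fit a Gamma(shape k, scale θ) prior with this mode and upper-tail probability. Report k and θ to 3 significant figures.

k ≈ 5.02, θ ≈ 73.5

Gamma(k,θ) with k>1 has mode (k−1)θ, so θ = 295/(k−1).
Need P(X < 674) = 0.95 with θ tied to k this way. Start at k = 2, θ = 295: P(X<674) ≈ 0.666.
Too low — raise k to concentrate. Iterating converges to k ≈ 5.02.
Then θ = 295/(5.02−1) ≈ 73.5.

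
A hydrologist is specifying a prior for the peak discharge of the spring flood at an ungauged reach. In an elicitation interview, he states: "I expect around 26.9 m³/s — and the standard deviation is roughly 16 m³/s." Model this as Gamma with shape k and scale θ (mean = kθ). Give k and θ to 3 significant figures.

For Gamma(k, scale θ): mean = kθ, variance = kθ², so CV = 1/√k.
CV = SD/mean = 16/26.9 = 0.5948, hence k = 1/CV² = 2.83.
Then θ = mean/k = 26.9/2.83 = 9.52.

k ≈ 2.83, θ ≈ 9.52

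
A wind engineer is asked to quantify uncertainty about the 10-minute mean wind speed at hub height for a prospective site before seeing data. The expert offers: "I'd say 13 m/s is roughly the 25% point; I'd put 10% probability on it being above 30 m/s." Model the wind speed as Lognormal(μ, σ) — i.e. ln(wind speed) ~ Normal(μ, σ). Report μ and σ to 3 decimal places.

If T ~ Lognormal(μ,σ) then ln T ~ Normal(μ,σ), so the p-quantile of ln T is μ + z_p·σ.
ln(13) = 2.565 and ln(30) = 3.401; z_{0.25} = -0.6745, z_{0.9} = 1.282.
σ = (3.401 − 2.565)/(1.282 − (-0.6745)) = 0.428.
μ = 2.565 − (-0.6745)·0.428 = 2.853.

μ ≈ 2.853, σ ≈ 0.428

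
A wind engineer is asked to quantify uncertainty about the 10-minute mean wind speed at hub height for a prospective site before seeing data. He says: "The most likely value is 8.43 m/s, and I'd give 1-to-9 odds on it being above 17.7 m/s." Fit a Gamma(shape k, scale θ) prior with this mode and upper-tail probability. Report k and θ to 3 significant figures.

k ≈ 4.49, θ ≈ 2.41

Gamma(k,θ) with k>1 has mode (k−1)θ, so θ = 8.43/(k−1).
Need P(X < 17.7) = 0.9 with θ tied to k this way. Start at k = 2, θ = 8.43: P(X<17.7) ≈ 0.620.
Too low — raise k to concentrate. Iterating converges to k ≈ 4.49.
Then θ = 8.43/(4.49−1) ≈ 2.41.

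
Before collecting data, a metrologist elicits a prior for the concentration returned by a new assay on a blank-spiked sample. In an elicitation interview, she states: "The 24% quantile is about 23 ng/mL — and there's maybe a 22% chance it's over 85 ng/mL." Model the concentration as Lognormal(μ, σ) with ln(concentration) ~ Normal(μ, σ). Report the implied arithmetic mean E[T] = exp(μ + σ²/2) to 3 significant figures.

E[T] ≈ 63.5 ng/mL

If T ~ Lognormal(μ,σ) then ln T ~ Normal(μ,σ), so the p-quantile of ln T is μ + z_p·σ.
ln(23) = 3.135 and ln(85) = 4.443; z_{0.24} = -0.7063, z_{0.78} = 0.7722.
σ = (4.443 − 3.135)/(0.7722 − (-0.7063)) = 0.884.
μ = 3.135 − (-0.7063)·0.884 = 3.760.
E[T] = exp(μ + σ²/2) = exp(3.760 + 0.3908) = 63.5 ng/mL.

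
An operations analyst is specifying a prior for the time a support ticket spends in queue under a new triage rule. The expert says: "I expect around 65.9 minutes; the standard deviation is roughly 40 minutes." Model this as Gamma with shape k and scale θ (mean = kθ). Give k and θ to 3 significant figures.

k ≈ 2.71, θ ≈ 24.3

For Gamma(k, scale θ): mean = kθ, variance = kθ², so CV = 1/√k.
CV = SD/mean = 40/65.9 = 0.607, hence k = 1/CV² = 2.71.
Then θ = mean/k = 65.9/2.71 = 24.3.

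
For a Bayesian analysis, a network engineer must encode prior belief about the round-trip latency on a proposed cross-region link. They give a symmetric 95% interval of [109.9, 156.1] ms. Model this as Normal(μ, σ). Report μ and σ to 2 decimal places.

μ = 133.00, σ = 11.79

A symmetric 95% interval runs μ ± z·σ with z = 1.96.
Half-width = 23.1, so σ = 23.1/1.96 = 11.79.
μ is the interval midpoint, 133.00.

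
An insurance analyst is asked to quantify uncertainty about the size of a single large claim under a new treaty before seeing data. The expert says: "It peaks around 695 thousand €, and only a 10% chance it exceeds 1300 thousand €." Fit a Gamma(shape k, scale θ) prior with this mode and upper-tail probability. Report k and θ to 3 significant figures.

Gamma(k,θ) with k>1 has mode (k−1)θ, so θ = 695/(k−1).
Need P(X < 1300) = 0.9 with θ tied to k this way. Start at k = 2, θ = 695: P(X<1300) ≈ 0.558.
Too low — raise k to concentrate. Iterating converges to k ≈ 5.87.
Then θ = 695/(5.87−1) ≈ 143.

k ≈ 5.87, θ ≈ 143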